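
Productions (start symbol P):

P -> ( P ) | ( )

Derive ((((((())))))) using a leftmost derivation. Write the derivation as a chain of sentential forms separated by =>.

P => (P)   [P -> ( P )]
(P) => ((P))   [P -> ( P )]
((P)) => (((P)))   [P -> ( P )]
(((P))) => ((((P))))   [P -> ( P )]
((((P)))) => (((((P)))))   [P -> ( P )]
(((((P))))) => ((((((P))))))   [P -> ( P )]
((((((P)))))) => ((((((()))))))   [P -> ( )]

P => (P) => ((P)) => (((P))) => ((((P)))) => (((((P))))) => ((((((P)))))) => ((((((()))))))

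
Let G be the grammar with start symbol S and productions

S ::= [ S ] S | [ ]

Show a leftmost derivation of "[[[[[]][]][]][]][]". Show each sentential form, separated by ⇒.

S ⇒ [S]S   [S ::= [ S ] S]
[S]S ⇒ [[S]S]S   [S ::= [ S ] S]
[[S]S]S ⇒ [[[S]S]S]S   [S ::= [ S ] S]
[[[S]S]S]S ⇒ [[[[S]S]S]S]S   [S ::= [ S ] S]
[[[[S]S]S]S]S ⇒ [[[[[]]S]S]S]S   [S ::= [ ]]
[[[[[]]S]S]S]S ⇒ [[[[[]][]]S]S]S   [S ::= [ ]]
[[[[[]][]]S]S]S ⇒ [[[[[]][]][]]S]S   [S ::= [ ]]
[[[[[]][]][]]S]S ⇒ [[[[[]][]][]][]]S   [S ::= [ ]]
[[[[[]][]][]][]]S ⇒ [[[[[]][]][]][]][]   [S ::= [ ]]

S⇒[S]S⇒[[S]S]S⇒[[[S]S]S]S⇒[[[[S]S]S]S]S⇒[[[[[]]S]S]S]S⇒[[[[[]][]]S]S]S⇒[[[[[]][]][]]S]S⇒[[[[[]][]][]][]]S⇒[[[[[]][]][]][]][]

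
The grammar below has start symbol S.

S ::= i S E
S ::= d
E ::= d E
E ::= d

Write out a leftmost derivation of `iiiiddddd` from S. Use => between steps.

S => iSE => iiSEE => iiiSEEE => iiiiSEEEE => iiiidEEEE => iiiiddEEE => iiiidddEE => iiiiddddE => iiiiddddd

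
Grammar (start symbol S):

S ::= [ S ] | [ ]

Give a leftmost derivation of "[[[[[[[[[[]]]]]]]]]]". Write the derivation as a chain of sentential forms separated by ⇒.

S ⇒ [S] ⇒ [[S]] ⇒ [[[S]]] ⇒ [[[[S]]]] ⇒ [[[[[S]]]]] ⇒ [[[[[[S]]]]]] ⇒ [[[[[[[S]]]]]]] ⇒ [[[[[[[[S]]]]]]]] ⇒ [[[[[[[[[S]]]]]]]]] ⇒ [[[[[[[[[[]]]]]]]]]]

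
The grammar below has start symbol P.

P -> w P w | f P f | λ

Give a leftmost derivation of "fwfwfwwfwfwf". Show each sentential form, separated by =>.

P => fPf => fwPwf => fwfPfwf => fwfwPwfwf => fwfwfPfwfwf => fwfwfwPwfwfwf => fwfwfwwfwfwf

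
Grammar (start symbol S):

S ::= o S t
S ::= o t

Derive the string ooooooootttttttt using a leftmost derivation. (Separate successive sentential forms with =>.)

S => oSt => ooStt => oooSttt => ooooStttt => oooooSttttt => ooooooStttttt => oooooooSttttttt => ooooooootttttttt

S => oSt   [S ::= o S t]
oSt => ooStt   [S ::= o S t]
ooStt => oooSttt   [S ::= o S t]
oooSttt => ooooStttt   [S ::= o S t]
ooooStttt => oooooSttttt   [S ::= o S t]
oooooSttttt => ooooooStttttt   [S ::= o S t]
ooooooStttttt => oooooooSttttttt   [S ::= o S t]
oooooooSttttttt => ooooooootttttttt   [S ::= o t]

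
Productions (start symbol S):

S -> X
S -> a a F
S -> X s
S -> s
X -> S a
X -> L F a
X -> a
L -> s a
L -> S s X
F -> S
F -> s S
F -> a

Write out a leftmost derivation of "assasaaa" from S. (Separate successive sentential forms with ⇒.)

S ⇒ X ⇒ LFa ⇒ SsXFa ⇒ XssXFa ⇒ assXFa ⇒ assSaFa ⇒ assXsaFa ⇒ assasaFa ⇒ assasaaa

S ⇒ X   [S -> X]
X ⇒ LFa   [X -> L F a]
LFa ⇒ SsXFa   [L -> S s X]
SsXFa ⇒ XssXFa   [S -> X s]
XssXFa ⇒ assXFa   [X -> a]
assXFa ⇒ assSaFa   [X -> S a]
assSaFa ⇒ assXsaFa   [S -> X s]
assXsaFa ⇒ assasaFa   [X -> a]
assasaFa ⇒ assasaaa   [F -> a]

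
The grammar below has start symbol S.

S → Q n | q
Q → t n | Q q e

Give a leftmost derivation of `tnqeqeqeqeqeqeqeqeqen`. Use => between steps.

S => Qn   [S → Q n]
Qn => Qqen   [Q → Q q e]
Qqen => Qqeqen   [Q → Q q e]
Qqeqen => Qqeqeqen   [Q → Q q e]
Qqeqeqen => Qqeqeqeqen   [Q → Q q e]
Qqeqeqeqen => Qqeqeqeqeqen   [Q → Q q e]
Qqeqeqeqeqen => Qqeqeqeqeqeqen   [Q → Q q e]
Qqeqeqeqeqeqen => Qqeqeqeqeqeqeqen   [Q → Q q e]
Qqeqeqeqeqeqeqen => Qqeqeqeqeqeqeqeqen   [Q → Q q e]
Qqeqeqeqeqeqeqeqen => Qqeqeqeqeqeqeqeqeqen   [Q → Q q e]
Qqeqeqeqeqeqeqeqeqen => tnqeqeqeqeqeqeqeqeqen   [Q → t n]

S => Qn => Qqen => Qqeqen => Qqeqeqen => Qqeqeqeqen => Qqeqeqeqeqen => Qqeqeqeqeqeqen => Qqeqeqeqeqeqeqen => Qqeqeqeqeqeqeqeqen => Qqeqeqeqeqeqeqeqeqen => tnqeqeqeqeqeqeqeqeqen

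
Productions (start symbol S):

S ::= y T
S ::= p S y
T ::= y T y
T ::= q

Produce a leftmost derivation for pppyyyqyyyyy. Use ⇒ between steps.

S ⇒ pSy ⇒ ppSyy ⇒ pppSyyy ⇒ pppyTyyy ⇒ pppyyTyyyy ⇒ pppyyyTyyyyy ⇒ pppyyyqyyyyy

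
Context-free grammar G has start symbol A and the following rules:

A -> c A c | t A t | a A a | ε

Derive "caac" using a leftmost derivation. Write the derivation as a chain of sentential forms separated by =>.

A => cAc => caAac => caac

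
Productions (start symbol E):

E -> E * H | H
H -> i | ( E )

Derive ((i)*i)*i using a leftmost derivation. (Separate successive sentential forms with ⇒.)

E ⇒ E*H   [E -> E * H]
E*H ⇒ H*H   [E -> H]
H*H ⇒ (E)*H   [H -> ( E )]
(E)*H ⇒ (E*H)*H   [E -> E * H]
(E*H)*H ⇒ (H*H)*H   [E -> H]
(H*H)*H ⇒ ((E)*H)*H   [H -> ( E )]
((E)*H)*H ⇒ ((H)*H)*H   [E -> H]
((H)*H)*H ⇒ ((i)*H)*H   [H -> i]
((i)*H)*H ⇒ ((i)*i)*H   [H -> i]
((i)*i)*H ⇒ ((i)*i)*i   [H -> i]

E ⇒ E*H ⇒ H*H ⇒ (E)*H ⇒ (E*H)*H ⇒ (H*H)*H ⇒ ((E)*H)*H ⇒ ((H)*H)*H ⇒ ((i)*H)*H ⇒ ((i)*i)*H ⇒ ((i)*i)*i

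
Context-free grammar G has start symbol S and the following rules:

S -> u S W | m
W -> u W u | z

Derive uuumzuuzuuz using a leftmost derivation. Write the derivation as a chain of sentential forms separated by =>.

S => uSW => uuSWW => uuuSWWW => uuumWWW => uuumzWW => uuumzuWuW => uuumzuuWuuW => uuumzuuzuuW => uuumzuuzuuz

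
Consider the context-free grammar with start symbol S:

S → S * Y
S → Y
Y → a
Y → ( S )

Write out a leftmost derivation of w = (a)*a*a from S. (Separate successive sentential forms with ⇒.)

S ⇒ S*Y ⇒ S*Y*Y ⇒ Y*Y*Y ⇒ (S)*Y*Y ⇒ (Y)*Y*Y ⇒ (a)*Y*Y ⇒ (a)*a*Y ⇒ (a)*a*a

S ⇒ S*Y   [S → S * Y]
S*Y ⇒ S*Y*Y   [S → S * Y]
S*Y*Y ⇒ Y*Y*Y   [S → Y]
Y*Y*Y ⇒ (S)*Y*Y   [Y → ( S )]
(S)*Y*Y ⇒ (Y)*Y*Y   [S → Y]
(Y)*Y*Y ⇒ (a)*Y*Y   [Y → a]
(a)*Y*Y ⇒ (a)*a*Y   [Y → a]
(a)*a*Y ⇒ (a)*a*a   [Y → a]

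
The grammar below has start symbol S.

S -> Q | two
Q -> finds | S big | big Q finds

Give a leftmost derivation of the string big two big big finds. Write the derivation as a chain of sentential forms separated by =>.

S => Q => big Q finds => big S big finds => big Q big finds => big S big big finds => big two big big finds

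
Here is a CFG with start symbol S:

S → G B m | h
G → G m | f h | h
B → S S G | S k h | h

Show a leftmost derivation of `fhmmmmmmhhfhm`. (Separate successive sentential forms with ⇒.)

S ⇒ GBm ⇒ GmBm ⇒ GmmBm ⇒ GmmmBm ⇒ GmmmmBm ⇒ GmmmmmBm ⇒ GmmmmmmBm ⇒ fhmmmmmmBm ⇒ fhmmmmmmSSGm ⇒ fhmmmmmmhSGm ⇒ fhmmmmmmhhGm ⇒ fhmmmmmmhhfhm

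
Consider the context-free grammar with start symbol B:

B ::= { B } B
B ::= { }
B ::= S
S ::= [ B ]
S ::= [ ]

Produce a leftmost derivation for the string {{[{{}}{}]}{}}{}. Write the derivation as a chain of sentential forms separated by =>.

B=>{B}B=>{{B}B}B=>{{S}B}B=>{{[B]}B}B=>{{[{B}B]}B}B=>{{[{{}}B]}B}B=>{{[{{}}{}]}B}B=>{{[{{}}{}]}{}}B=>{{[{{}}{}]}{}}{}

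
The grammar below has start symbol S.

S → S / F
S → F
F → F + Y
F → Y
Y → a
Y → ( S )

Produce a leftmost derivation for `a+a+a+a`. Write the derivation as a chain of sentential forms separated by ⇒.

S ⇒ F   [S → F]
F ⇒ F+Y   [F → F + Y]
F+Y ⇒ F+Y+Y   [F → F + Y]
F+Y+Y ⇒ F+Y+Y+Y   [F → F + Y]
F+Y+Y+Y ⇒ Y+Y+Y+Y   [F → Y]
Y+Y+Y+Y ⇒ a+Y+Y+Y   [Y → a]
a+Y+Y+Y ⇒ a+a+Y+Y   [Y → a]
a+a+Y+Y ⇒ a+a+a+Y   [Y → a]
a+a+a+Y ⇒ a+a+a+a   [Y → a]

S ⇒ F ⇒ F+Y ⇒ F+Y+Y ⇒ F+Y+Y+Y ⇒ Y+Y+Y+Y ⇒ a+Y+Y+Y ⇒ a+a+Y+Y ⇒ a+a+a+Y ⇒ a+a+a+a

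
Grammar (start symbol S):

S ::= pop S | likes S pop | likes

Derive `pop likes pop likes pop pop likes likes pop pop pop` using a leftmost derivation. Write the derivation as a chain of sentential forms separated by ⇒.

S ⇒ pop S   [S ::= pop S]
pop S ⇒ pop likes S pop   [S ::= likes S pop]
pop likes S pop ⇒ pop likes pop S pop   [S ::= pop S]
pop likes pop S pop ⇒ pop likes pop likes S pop pop   [S ::= likes S pop]
pop likes pop likes S pop pop ⇒ pop likes pop likes pop S pop pop   [S ::= pop S]
pop likes pop likes pop S pop pop ⇒ pop likes pop likes pop pop S pop pop   [S ::= pop S]
pop likes pop likes pop pop S pop pop ⇒ pop likes pop likes pop pop likes S pop pop pop   [S ::= likes S pop]
pop likes pop likes pop pop likes S pop pop pop ⇒ pop likes pop likes pop pop likes likes pop pop pop   [S ::= likes]

S ⇒ pop S ⇒ pop likes S pop ⇒ pop likes pop S pop ⇒ pop likes pop likes S pop pop ⇒ pop likes pop likes pop S pop pop ⇒ pop likes pop likes pop pop S pop pop ⇒ pop likes pop likes pop pop likes S pop pop pop ⇒ pop likes pop likes pop pop likes likes pop pop pop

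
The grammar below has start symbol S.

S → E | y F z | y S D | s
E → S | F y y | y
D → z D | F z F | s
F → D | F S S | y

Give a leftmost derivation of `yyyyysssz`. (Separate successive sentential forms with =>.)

S => yFz   [S → y F z]
yFz => yFSSz   [F → F S S]
yFSSz => yFSSSSz   [F → F S S]
yFSSSSz => yySSSSz   [F → y]
yySSSSz => yyESSSz   [S → E]
yyESSSz => yyFyySSSz   [E → F y y]
yyFyySSSz => yyyyySSSz   [F → y]
yyyyySSSz => yyyyysSSz   [S → s]
yyyyysSSz => yyyyyssSz   [S → s]
yyyyyssSz => yyyyysssz   [S → s]

S=>yFz=>yFSSz=>yFSSSSz=>yySSSSz=>yyESSSz=>yyFyySSSz=>yyyyySSSz=>yyyyysSSz=>yyyyyssSz=>yyyyysssz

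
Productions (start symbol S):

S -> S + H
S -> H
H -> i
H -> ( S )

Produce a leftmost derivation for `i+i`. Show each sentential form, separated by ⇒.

S ⇒ S+H   [S -> S + H]
S+H ⇒ H+H   [S -> H]
H+H ⇒ i+H   [H -> i]
i+H ⇒ i+i   [H -> i]

S ⇒ S+H ⇒ H+H ⇒ i+H ⇒ i+i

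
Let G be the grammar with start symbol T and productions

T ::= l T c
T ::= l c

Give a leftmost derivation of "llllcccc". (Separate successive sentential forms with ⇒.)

T⇒lTc⇒llTcc⇒lllTccc⇒llllcccc

T ⇒ lTc   [T ::= l T c]
lTc ⇒ llTcc   [T ::= l T c]
llTcc ⇒ lllTccc   [T ::= l T c]
lllTccc ⇒ llllcccc   [T ::= l c]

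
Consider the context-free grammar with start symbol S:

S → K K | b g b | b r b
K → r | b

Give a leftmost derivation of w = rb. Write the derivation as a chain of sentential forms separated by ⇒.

S ⇒ KK   [S → K K]
KK ⇒ rK   [K → r]
rK ⇒ rb   [K → b]

S ⇒ KK ⇒ rK ⇒ rb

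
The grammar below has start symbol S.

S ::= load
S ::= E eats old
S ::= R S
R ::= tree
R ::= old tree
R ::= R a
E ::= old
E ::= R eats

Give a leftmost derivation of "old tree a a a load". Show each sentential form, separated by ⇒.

S ⇒ R S ⇒ R a S ⇒ R a a S ⇒ R a a a S ⇒ old tree a a a S ⇒ old tree a a a load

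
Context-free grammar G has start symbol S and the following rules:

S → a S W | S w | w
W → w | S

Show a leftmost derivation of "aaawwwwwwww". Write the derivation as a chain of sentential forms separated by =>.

S=>aSW=>aaSWW=>aaSwWW=>aaaSWwWW=>aaaSwWwWW=>aaaSwwWwWW=>aaawwwWwWW=>aaawwwwwWW=>aaawwwwwSW=>aaawwwwwSwW=>aaawwwwwwwW=>aaawwwwwwww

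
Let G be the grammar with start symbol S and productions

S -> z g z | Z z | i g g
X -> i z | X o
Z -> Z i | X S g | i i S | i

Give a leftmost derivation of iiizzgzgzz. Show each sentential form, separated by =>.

S=>Zz=>iiSz=>iiZzz=>iiXSgzz=>iiizSgzz=>iiizzgzgzz

S => Zz   [S -> Z z]
Zz => iiSz   [Z -> i i S]
iiSz => iiZzz   [S -> Z z]
iiZzz => iiXSgzz   [Z -> X S g]
iiXSgzz => iiizSgzz   [X -> i z]
iiizSgzz => iiizzgzgzz   [S -> z g z]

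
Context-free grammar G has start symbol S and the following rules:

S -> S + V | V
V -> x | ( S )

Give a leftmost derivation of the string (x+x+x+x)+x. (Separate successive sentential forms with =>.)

S => S+V => V+V => (S)+V => (S+V)+V => (S+V+V)+V => (S+V+V+V)+V => (V+V+V+V)+V => (x+V+V+V)+V => (x+x+V+V)+V => (x+x+x+V)+V => (x+x+x+x)+V => (x+x+x+x)+x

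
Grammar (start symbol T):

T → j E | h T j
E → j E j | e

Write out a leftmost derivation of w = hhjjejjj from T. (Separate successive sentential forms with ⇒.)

T ⇒ hTj ⇒ hhTjj ⇒ hhjEjj ⇒ hhjjEjjj ⇒ hhjjejjj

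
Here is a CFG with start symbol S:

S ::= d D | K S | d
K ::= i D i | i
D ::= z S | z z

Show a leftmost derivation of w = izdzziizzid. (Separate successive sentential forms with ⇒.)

S ⇒ KS ⇒ iDiS ⇒ izSiS ⇒ izdDiS ⇒ izdzziS ⇒ izdzziKS ⇒ izdzziiDiS ⇒ izdzziizziS ⇒ izdzziizzid

S ⇒ KS   [S ::= K S]
KS ⇒ iDiS   [K ::= i D i]
iDiS ⇒ izSiS   [D ::= z S]
izSiS ⇒ izdDiS   [S ::= d D]
izdDiS ⇒ izdzziS   [D ::= z z]
izdzziS ⇒ izdzziKS   [S ::= K S]
izdzziKS ⇒ izdzziiDiS   [K ::= i D i]
izdzziiDiS ⇒ izdzziizziS   [D ::= z z]
izdzziizziS ⇒ izdzziizzid   [S ::= d]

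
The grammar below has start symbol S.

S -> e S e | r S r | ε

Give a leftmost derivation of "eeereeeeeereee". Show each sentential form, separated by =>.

S => eSe => eeSee => eeeSeee => eeerSreee => eeereSereee => eeereeSeereee => eeereeeSeeereee => eeereeeeeereee

S => eSe   [S -> e S e]
eSe => eeSee   [S -> e S e]
eeSee => eeeSeee   [S -> e S e]
eeeSeee => eeerSreee   [S -> r S r]
eeerSreee => eeereSereee   [S -> e S e]
eeereSereee => eeereeSeereee   [S -> e S e]
eeereeSeereee => eeereeeSeeereee   [S -> e S e]
eeereeeSeeereee => eeereeeeeereee   [S -> ε]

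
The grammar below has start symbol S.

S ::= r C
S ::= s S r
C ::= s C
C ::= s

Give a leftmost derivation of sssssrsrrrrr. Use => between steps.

S => sSr => ssSrr => sssSrrr => ssssSrrrr => sssssSrrrrr => sssssrCrrrrr => sssssrsrrrrr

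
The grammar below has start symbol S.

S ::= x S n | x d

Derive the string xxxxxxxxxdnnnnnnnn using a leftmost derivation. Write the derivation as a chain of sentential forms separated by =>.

S => xSn   [S ::= x S n]
xSn => xxSnn   [S ::= x S n]
xxSnn => xxxSnnn   [S ::= x S n]
xxxSnnn => xxxxSnnnn   [S ::= x S n]
xxxxSnnnn => xxxxxSnnnnn   [S ::= x S n]
xxxxxSnnnnn => xxxxxxSnnnnnn   [S ::= x S n]
xxxxxxSnnnnnn => xxxxxxxSnnnnnnn   [S ::= x S n]
xxxxxxxSnnnnnnn => xxxxxxxxSnnnnnnnn   [S ::= x S n]
xxxxxxxxSnnnnnnnn => xxxxxxxxxdnnnnnnnn   [S ::= x d]

S => xSn => xxSnn => xxxSnnn => xxxxSnnnn => xxxxxSnnnnn => xxxxxxSnnnnnn => xxxxxxxSnnnnnnn => xxxxxxxxSnnnnnnnn => xxxxxxxxxdnnnnnnnn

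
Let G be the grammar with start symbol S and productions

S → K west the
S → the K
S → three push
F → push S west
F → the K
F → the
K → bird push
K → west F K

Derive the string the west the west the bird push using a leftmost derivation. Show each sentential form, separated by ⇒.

S ⇒ the K ⇒ the west F K ⇒ the west the K ⇒ the west the west F K ⇒ the west the west the K ⇒ the west the west the bird push

S ⇒ the K   [S → the K]
the K ⇒ the west F K   [K → west F K]
the west F K ⇒ the west the K   [F → the]
the west the K ⇒ the west the west F K   [K → west F K]
the west the west F K ⇒ the west the west the K   [F → the]
the west the west the K ⇒ the west the west the bird push   [K → bird push]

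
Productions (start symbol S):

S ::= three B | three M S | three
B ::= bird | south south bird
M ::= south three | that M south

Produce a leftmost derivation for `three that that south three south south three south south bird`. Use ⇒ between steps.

S ⇒ three M S ⇒ three that M south S ⇒ three that that M south south S ⇒ three that that south three south south S ⇒ three that that south three south south three B ⇒ three that that south three south south three south south bird

S ⇒ three M S   [S ::= three M S]
three M S ⇒ three that M south S   [M ::= that M south]
three that M south S ⇒ three that that M south south S   [M ::= that M south]
three that that M south south S ⇒ three that that south three south south S   [M ::= south three]
three that that south three south south S ⇒ three that that south three south south three B   [S ::= three B]
three that that south three south south three B ⇒ three that that south three south south three south south bird   [B ::= south south bird]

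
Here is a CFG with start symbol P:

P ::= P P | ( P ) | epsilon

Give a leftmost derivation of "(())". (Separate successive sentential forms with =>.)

P=>(P)=>(PP)=>((P)P)=>(()P)=>(())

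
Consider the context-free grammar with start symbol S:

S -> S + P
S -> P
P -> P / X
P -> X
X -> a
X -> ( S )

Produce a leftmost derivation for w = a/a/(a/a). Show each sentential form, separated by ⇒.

S ⇒ P   [S -> P]
P ⇒ P/X   [P -> P / X]
P/X ⇒ P/X/X   [P -> P / X]
P/X/X ⇒ X/X/X   [P -> X]
X/X/X ⇒ a/X/X   [X -> a]
a/X/X ⇒ a/a/X   [X -> a]
a/a/X ⇒ a/a/(S)   [X -> ( S )]
a/a/(S) ⇒ a/a/(P)   [S -> P]
a/a/(P) ⇒ a/a/(P/X)   [P -> P / X]
a/a/(P/X) ⇒ a/a/(X/X)   [P -> X]
a/a/(X/X) ⇒ a/a/(a/X)   [X -> a]
a/a/(a/X) ⇒ a/a/(a/a)   [X -> a]

S ⇒ P ⇒ P/X ⇒ P/X/X ⇒ X/X/X ⇒ a/X/X ⇒ a/a/X ⇒ a/a/(S) ⇒ a/a/(P) ⇒ a/a/(P/X) ⇒ a/a/(X/X) ⇒ a/a/(a/X) ⇒ a/a/(a/a)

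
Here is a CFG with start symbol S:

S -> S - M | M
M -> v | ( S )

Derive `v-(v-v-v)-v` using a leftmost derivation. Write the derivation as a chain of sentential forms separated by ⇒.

S ⇒ S-M ⇒ S-M-M ⇒ M-M-M ⇒ v-M-M ⇒ v-(S)-M ⇒ v-(S-M)-M ⇒ v-(S-M-M)-M ⇒ v-(M-M-M)-M ⇒ v-(v-M-M)-M ⇒ v-(v-v-M)-M ⇒ v-(v-v-v)-M ⇒ v-(v-v-v)-v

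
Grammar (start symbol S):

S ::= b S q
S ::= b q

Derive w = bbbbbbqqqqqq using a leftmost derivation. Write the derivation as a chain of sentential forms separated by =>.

S=>bSq=>bbSqq=>bbbSqqq=>bbbbSqqqq=>bbbbbSqqqqq=>bbbbbbqqqqqq

S => bSq   [S ::= b S q]
bSq => bbSqq   [S ::= b S q]
bbSqq => bbbSqqq   [S ::= b S q]
bbbSqqq => bbbbSqqqq   [S ::= b S q]
bbbbSqqqq => bbbbbSqqqqq   [S ::= b S q]
bbbbbSqqqqq => bbbbbbqqqqqq   [S ::= b q]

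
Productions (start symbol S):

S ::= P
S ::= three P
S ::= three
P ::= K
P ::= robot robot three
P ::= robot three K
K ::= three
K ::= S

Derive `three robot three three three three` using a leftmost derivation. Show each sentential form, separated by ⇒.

S ⇒ three P ⇒ three robot three K ⇒ three robot three S ⇒ three robot three three P ⇒ three robot three three K ⇒ three robot three three S ⇒ three robot three three three P ⇒ three robot three three three K ⇒ three robot three three three S ⇒ three robot three three three three

S ⇒ three P   [S ::= three P]
three P ⇒ three robot three K   [P ::= robot three K]
three robot three K ⇒ three robot three S   [K ::= S]
three robot three S ⇒ three robot three three P   [S ::= three P]
three robot three three P ⇒ three robot three three K   [P ::= K]
three robot three three K ⇒ three robot three three S   [K ::= S]
three robot three three S ⇒ three robot three three three P   [S ::= three P]
three robot three three three P ⇒ three robot three three three K   [P ::= K]
three robot three three three K ⇒ three robot three three three S   [K ::= S]
three robot three three three S ⇒ three robot three three three three   [S ::= three]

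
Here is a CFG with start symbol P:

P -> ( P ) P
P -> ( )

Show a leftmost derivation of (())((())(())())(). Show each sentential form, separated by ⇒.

P⇒(P)P⇒(())P⇒(())(P)P⇒(())((P)P)P⇒(())((())P)P⇒(())((())(P)P)P⇒(())((())(())P)P⇒(())((())(())())P⇒(())((())(())())()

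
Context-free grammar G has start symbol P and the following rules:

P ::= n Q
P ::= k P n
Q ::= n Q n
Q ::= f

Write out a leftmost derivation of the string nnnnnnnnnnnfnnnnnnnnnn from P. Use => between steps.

P => nQ   [P ::= n Q]
nQ => nnQn   [Q ::= n Q n]
nnQn => nnnQnn   [Q ::= n Q n]
nnnQnn => nnnnQnnn   [Q ::= n Q n]
nnnnQnnn => nnnnnQnnnn   [Q ::= n Q n]
nnnnnQnnnn => nnnnnnQnnnnn   [Q ::= n Q n]
nnnnnnQnnnnn => nnnnnnnQnnnnnn   [Q ::= n Q n]
nnnnnnnQnnnnnn => nnnnnnnnQnnnnnnn   [Q ::= n Q n]
nnnnnnnnQnnnnnnn => nnnnnnnnnQnnnnnnnn   [Q ::= n Q n]
nnnnnnnnnQnnnnnnnn => nnnnnnnnnnQnnnnnnnnn   [Q ::= n Q n]
nnnnnnnnnnQnnnnnnnnn => nnnnnnnnnnnQnnnnnnnnnn   [Q ::= n Q n]
nnnnnnnnnnnQnnnnnnnnnn => nnnnnnnnnnnfnnnnnnnnnn   [Q ::= f]

P => nQ => nnQn => nnnQnn => nnnnQnnn => nnnnnQnnnn => nnnnnnQnnnnn => nnnnnnnQnnnnnn => nnnnnnnnQnnnnnnn => nnnnnnnnnQnnnnnnnn => nnnnnnnnnnQnnnnnnnnn => nnnnnnnnnnnQnnnnnnnnnn => nnnnnnnnnnnfnnnnnnnnnn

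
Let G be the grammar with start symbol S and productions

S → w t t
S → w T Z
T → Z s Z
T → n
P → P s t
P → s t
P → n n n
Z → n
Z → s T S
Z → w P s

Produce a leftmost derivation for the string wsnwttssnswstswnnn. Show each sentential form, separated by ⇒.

S⇒wTZ⇒wZsZZ⇒wsTSsZZ⇒wsnSsZZ⇒wsnwttsZZ⇒wsnwttssTSZ⇒wsnwttssZsZSZ⇒wsnwttssnsZSZ⇒wsnwttssnswPsSZ⇒wsnwttssnswstsSZ⇒wsnwttssnswstswTZZ⇒wsnwttssnswstswnZZ⇒wsnwttssnswstswnnZ⇒wsnwttssnswstswnnn

S ⇒ wTZ   [S → w T Z]
wTZ ⇒ wZsZZ   [T → Z s Z]
wZsZZ ⇒ wsTSsZZ   [Z → s T S]
wsTSsZZ ⇒ wsnSsZZ   [T → n]
wsnSsZZ ⇒ wsnwttsZZ   [S → w t t]
wsnwttsZZ ⇒ wsnwttssTSZ   [Z → s T S]
wsnwttssTSZ ⇒ wsnwttssZsZSZ   [T → Z s Z]
wsnwttssZsZSZ ⇒ wsnwttssnsZSZ   [Z → n]
wsnwttssnsZSZ ⇒ wsnwttssnswPsSZ   [Z → w P s]
wsnwttssnswPsSZ ⇒ wsnwttssnswstsSZ   [P → s t]
wsnwttssnswstsSZ ⇒ wsnwttssnswstswTZZ   [S → w T Z]
wsnwttssnswstswTZZ ⇒ wsnwttssnswstswnZZ   [T → n]
wsnwttssnswstswnZZ ⇒ wsnwttssnswstswnnZ   [Z → n]
wsnwttssnswstswnnZ ⇒ wsnwttssnswstswnnn   [Z → n]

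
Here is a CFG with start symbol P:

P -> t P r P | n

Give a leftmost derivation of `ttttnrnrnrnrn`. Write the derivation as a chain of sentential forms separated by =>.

P => tPrP => ttPrPrP => tttPrPrPrP => ttttPrPrPrPrP => ttttnrPrPrPrP => ttttnrnrPrPrP => ttttnrnrnrPrP => ttttnrnrnrnrP => ttttnrnrnrnrn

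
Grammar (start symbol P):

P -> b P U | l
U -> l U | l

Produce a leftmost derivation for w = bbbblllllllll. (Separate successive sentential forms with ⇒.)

P ⇒ bPU ⇒ bbPUU ⇒ bbbPUUU ⇒ bbbbPUUUU ⇒ bbbblUUUU ⇒ bbbbllUUUU ⇒ bbbblllUUUU ⇒ bbbbllllUUUU ⇒ bbbblllllUUUU ⇒ bbbbllllllUUU ⇒ bbbblllllllUU ⇒ bbbbllllllllU ⇒ bbbblllllllll

P ⇒ bPU   [P -> b P U]
bPU ⇒ bbPUU   [P -> b P U]
bbPUU ⇒ bbbPUUU   [P -> b P U]
bbbPUUU ⇒ bbbbPUUUU   [P -> b P U]
bbbbPUUUU ⇒ bbbblUUUU   [P -> l]
bbbblUUUU ⇒ bbbbllUUUU   [U -> l U]
bbbbllUUUU ⇒ bbbblllUUUU   [U -> l U]
bbbblllUUUU ⇒ bbbbllllUUUU   [U -> l U]
bbbbllllUUUU ⇒ bbbblllllUUUU   [U -> l U]
bbbblllllUUUU ⇒ bbbbllllllUUU   [U -> l]
bbbbllllllUUU ⇒ bbbblllllllUU   [U -> l]
bbbblllllllUU ⇒ bbbbllllllllU   [U -> l]
bbbbllllllllU ⇒ bbbblllllllll   [U -> l]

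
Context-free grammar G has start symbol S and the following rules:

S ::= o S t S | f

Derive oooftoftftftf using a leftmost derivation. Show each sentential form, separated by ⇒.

S⇒oStS⇒ooStStS⇒oooStStStS⇒oooftStStS⇒oooftoStStStS⇒oooftoftStStS⇒oooftoftftStS⇒oooftoftftftS⇒oooftoftftftf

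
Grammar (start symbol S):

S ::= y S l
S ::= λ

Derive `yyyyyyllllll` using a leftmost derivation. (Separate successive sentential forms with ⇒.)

S ⇒ ySl ⇒ yySll ⇒ yyySlll ⇒ yyyySllll ⇒ yyyyySlllll ⇒ yyyyyySllllll ⇒ yyyyyyllllll

S ⇒ ySl   [S ::= y S l]
ySl ⇒ yySll   [S ::= y S l]
yySll ⇒ yyySlll   [S ::= y S l]
yyySlll ⇒ yyyySllll   [S ::= y S l]
yyyySllll ⇒ yyyyySlllll   [S ::= y S l]
yyyyySlllll ⇒ yyyyyySllllll   [S ::= y S l]
yyyyyySllllll ⇒ yyyyyyllllll   [S ::= λ]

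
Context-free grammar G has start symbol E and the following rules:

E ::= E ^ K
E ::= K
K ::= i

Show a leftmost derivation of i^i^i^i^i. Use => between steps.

E => E^K => E^K^K => E^K^K^K => E^K^K^K^K => K^K^K^K^K => i^K^K^K^K => i^i^K^K^K => i^i^i^K^K => i^i^i^i^K => i^i^i^i^i

E => E^K   [E ::= E ^ K]
E^K => E^K^K   [E ::= E ^ K]
E^K^K => E^K^K^K   [E ::= E ^ K]
E^K^K^K => E^K^K^K^K   [E ::= E ^ K]
E^K^K^K^K => K^K^K^K^K   [E ::= K]
K^K^K^K^K => i^K^K^K^K   [K ::= i]
i^K^K^K^K => i^i^K^K^K   [K ::= i]
i^i^K^K^K => i^i^i^K^K   [K ::= i]
i^i^i^K^K => i^i^i^i^K   [K ::= i]
i^i^i^i^K => i^i^i^i^i   [K ::= i]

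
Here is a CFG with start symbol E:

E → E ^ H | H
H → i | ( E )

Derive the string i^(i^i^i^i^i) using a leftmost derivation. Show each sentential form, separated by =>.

E => E^H => H^H => i^H => i^(E) => i^(E^H) => i^(E^H^H) => i^(E^H^H^H) => i^(E^H^H^H^H) => i^(H^H^H^H^H) => i^(i^H^H^H^H) => i^(i^i^H^H^H) => i^(i^i^i^H^H) => i^(i^i^i^i^H) => i^(i^i^i^i^i)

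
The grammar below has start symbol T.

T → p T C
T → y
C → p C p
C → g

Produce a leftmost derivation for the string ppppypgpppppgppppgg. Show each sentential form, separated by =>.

T=>pTC=>ppTCC=>pppTCCC=>ppppTCCCC=>ppppyCCCC=>ppppypCpCCC=>ppppypgpCCC=>ppppypgppCpCC=>ppppypgpppCppCC=>ppppypgppppCpppCC=>ppppypgpppppCppppCC=>ppppypgpppppgppppCC=>ppppypgpppppgppppgC=>ppppypgpppppgppppgg

T => pTC   [T → p T C]
pTC => ppTCC   [T → p T C]
ppTCC => pppTCCC   [T → p T C]
pppTCCC => ppppTCCCC   [T → p T C]
ppppTCCCC => ppppyCCCC   [T → y]
ppppyCCCC => ppppypCpCCC   [C → p C p]
ppppypCpCCC => ppppypgpCCC   [C → g]
ppppypgpCCC => ppppypgppCpCC   [C → p C p]
ppppypgppCpCC => ppppypgpppCppCC   [C → p C p]
ppppypgpppCppCC => ppppypgppppCpppCC   [C → p C p]
ppppypgppppCpppCC => ppppypgpppppCppppCC   [C → p C p]
ppppypgpppppCppppCC => ppppypgpppppgppppCC   [C → g]
ppppypgpppppgppppCC => ppppypgpppppgppppgC   [C → g]
ppppypgpppppgppppgC => ppppypgpppppgppppgg   [C → g]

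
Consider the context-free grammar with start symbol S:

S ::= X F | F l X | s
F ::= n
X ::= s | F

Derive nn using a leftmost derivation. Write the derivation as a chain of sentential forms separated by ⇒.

S ⇒ XF ⇒ FF ⇒ nF ⇒ nn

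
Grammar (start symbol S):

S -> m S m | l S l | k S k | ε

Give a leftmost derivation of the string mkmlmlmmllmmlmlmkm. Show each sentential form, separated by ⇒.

S ⇒ mSm ⇒ mkSkm ⇒ mkmSmkm ⇒ mkmlSlmkm ⇒ mkmlmSmlmkm ⇒ mkmlmlSlmlmkm ⇒ mkmlmlmSmlmlmkm ⇒ mkmlmlmmSmmlmlmkm ⇒ mkmlmlmmlSlmmlmlmkm ⇒ mkmlmlmmllmmlmlmkm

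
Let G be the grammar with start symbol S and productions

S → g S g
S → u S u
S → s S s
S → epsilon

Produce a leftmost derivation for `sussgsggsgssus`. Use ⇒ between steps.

S ⇒ sSs   [S → s S s]
sSs ⇒ suSus   [S → u S u]
suSus ⇒ susSsus   [S → s S s]
susSsus ⇒ sussSssus   [S → s S s]
sussSssus ⇒ sussgSgssus   [S → g S g]
sussgSgssus ⇒ sussgsSsgssus   [S → s S s]
sussgsSsgssus ⇒ sussgsgSgsgssus   [S → g S g]
sussgsgSgsgssus ⇒ sussgsggsgssus   [S → epsilon]

S ⇒ sSs ⇒ suSus ⇒ susSsus ⇒ sussSssus ⇒ sussgSgssus ⇒ sussgsSsgssus ⇒ sussgsgSgsgssus ⇒ sussgsggsgssus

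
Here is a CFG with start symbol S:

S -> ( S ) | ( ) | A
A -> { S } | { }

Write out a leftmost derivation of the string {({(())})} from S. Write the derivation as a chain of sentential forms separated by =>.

S=>A=>{S}=>{(S)}=>{(A)}=>{({S})}=>{({(S)})}=>{({(())})}

S => A   [S -> A]
A => {S}   [A -> { S }]
{S} => {(S)}   [S -> ( S )]
{(S)} => {(A)}   [S -> A]
{(A)} => {({S})}   [A -> { S }]
{({S})} => {({(S)})}   [S -> ( S )]
{({(S)})} => {({(())})}   [S -> ( )]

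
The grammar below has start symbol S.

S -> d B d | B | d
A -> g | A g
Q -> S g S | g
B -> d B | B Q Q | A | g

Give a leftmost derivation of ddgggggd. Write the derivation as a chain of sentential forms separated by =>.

S=>dBd=>dBQQd=>ddBQQd=>ddAQQd=>ddAgQQd=>ddAggQQd=>ddgggQQd=>ddggggQd=>ddgggggd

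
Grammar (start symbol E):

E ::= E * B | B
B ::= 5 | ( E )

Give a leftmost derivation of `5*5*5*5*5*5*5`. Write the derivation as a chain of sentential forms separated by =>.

E => E*B => E*B*B => E*B*B*B => E*B*B*B*B => E*B*B*B*B*B => E*B*B*B*B*B*B => B*B*B*B*B*B*B => 5*B*B*B*B*B*B => 5*5*B*B*B*B*B => 5*5*5*B*B*B*B => 5*5*5*5*B*B*B => 5*5*5*5*5*B*B => 5*5*5*5*5*5*B => 5*5*5*5*5*5*5

E => E*B   [E ::= E * B]
E*B => E*B*B   [E ::= E * B]
E*B*B => E*B*B*B   [E ::= E * B]
E*B*B*B => E*B*B*B*B   [E ::= E * B]
E*B*B*B*B => E*B*B*B*B*B   [E ::= E * B]
E*B*B*B*B*B => E*B*B*B*B*B*B   [E ::= E * B]
E*B*B*B*B*B*B => B*B*B*B*B*B*B   [E ::= B]
B*B*B*B*B*B*B => 5*B*B*B*B*B*B   [B ::= 5]
5*B*B*B*B*B*B => 5*5*B*B*B*B*B   [B ::= 5]
5*5*B*B*B*B*B => 5*5*5*B*B*B*B   [B ::= 5]
5*5*5*B*B*B*B => 5*5*5*5*B*B*B   [B ::= 5]
5*5*5*5*B*B*B => 5*5*5*5*5*B*B   [B ::= 5]
5*5*5*5*5*B*B => 5*5*5*5*5*5*B   [B ::= 5]
5*5*5*5*5*5*B => 5*5*5*5*5*5*5   [B ::= 5]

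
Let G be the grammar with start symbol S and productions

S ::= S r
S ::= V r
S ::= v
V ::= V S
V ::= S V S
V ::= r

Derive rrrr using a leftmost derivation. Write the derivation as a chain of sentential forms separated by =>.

S => Sr   [S ::= S r]
Sr => Srr   [S ::= S r]
Srr => Vrrr   [S ::= V r]
Vrrr => rrrr   [V ::= r]

S => Sr => Srr => Vrrr => rrrr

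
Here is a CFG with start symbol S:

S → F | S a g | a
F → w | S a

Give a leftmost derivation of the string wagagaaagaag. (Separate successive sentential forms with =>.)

S => Sag => Fag => Saag => Sagaag => Fagaag => Saagaag => Faagaag => Saaagaag => Sagaaagaag => Sagagaaagaag => Fagagaaagaag => wagagaaagaag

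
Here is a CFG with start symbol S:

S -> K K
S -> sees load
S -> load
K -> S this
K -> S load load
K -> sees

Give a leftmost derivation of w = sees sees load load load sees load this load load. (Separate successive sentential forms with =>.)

S => K K => sees K => sees S load load => sees K K load load => sees S load load K load load => sees sees load load load K load load => sees sees load load load S this load load => sees sees load load load sees load this load load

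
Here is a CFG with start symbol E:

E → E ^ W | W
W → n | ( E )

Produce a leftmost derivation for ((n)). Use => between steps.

E => W => (E) => (W) => ((E)) => ((W)) => ((n))

E => W   [E → W]
W => (E)   [W → ( E )]
(E) => (W)   [E → W]
(W) => ((E))   [W → ( E )]
((E)) => ((W))   [E → W]
((W)) => ((n))   [W → n]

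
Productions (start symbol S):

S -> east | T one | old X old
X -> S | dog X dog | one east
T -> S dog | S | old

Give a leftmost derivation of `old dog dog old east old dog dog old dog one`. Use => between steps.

S => T one   [S -> T one]
T one => S dog one   [T -> S dog]
S dog one => old X old dog one   [S -> old X old]
old X old dog one => old dog X dog old dog one   [X -> dog X dog]
old dog X dog old dog one => old dog dog X dog dog old dog one   [X -> dog X dog]
old dog dog X dog dog old dog one => old dog dog S dog dog old dog one   [X -> S]
old dog dog S dog dog old dog one => old dog dog old X old dog dog old dog one   [S -> old X old]
old dog dog old X old dog dog old dog one => old dog dog old S old dog dog old dog one   [X -> S]
old dog dog old S old dog dog old dog one => old dog dog old east old dog dog old dog one   [S -> east]

S => T one => S dog one => old X old dog one => old dog X dog old dog one => old dog dog X dog dog old dog one => old dog dog S dog dog old dog one => old dog dog old X old dog dog old dog one => old dog dog old S old dog dog old dog one => old dog dog old east old dog dog old dog one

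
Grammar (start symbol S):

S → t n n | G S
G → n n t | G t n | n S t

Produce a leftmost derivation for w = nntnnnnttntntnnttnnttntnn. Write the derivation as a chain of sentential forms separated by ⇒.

S⇒GS⇒nntS⇒nntGS⇒nntGtnS⇒nntnSttnS⇒nntnGSttnS⇒nntnnStSttnS⇒nntnnGStSttnS⇒nntnnGtnStSttnS⇒nntnnGtntnStSttnS⇒nntnnnnttntnStSttnS⇒nntnnnnttntntnntSttnS⇒nntnnnnttntntnnttnnttnS⇒nntnnnnttntntnnttnnttntnn

S ⇒ GS   [S → G S]
GS ⇒ nntS   [G → n n t]
nntS ⇒ nntGS   [S → G S]
nntGS ⇒ nntGtnS   [G → G t n]
nntGtnS ⇒ nntnSttnS   [G → n S t]
nntnSttnS ⇒ nntnGSttnS   [S → G S]
nntnGSttnS ⇒ nntnnStSttnS   [G → n S t]
nntnnStSttnS ⇒ nntnnGStSttnS   [S → G S]
nntnnGStSttnS ⇒ nntnnGtnStSttnS   [G → G t n]
nntnnGtnStSttnS ⇒ nntnnGtntnStSttnS   [G → G t n]
nntnnGtntnStSttnS ⇒ nntnnnnttntnStSttnS   [G → n n t]
nntnnnnttntnStSttnS ⇒ nntnnnnttntntnntSttnS   [S → t n n]
nntnnnnttntntnntSttnS ⇒ nntnnnnttntntnnttnnttnS   [S → t n n]
nntnnnnttntntnnttnnttnS ⇒ nntnnnnttntntnnttnnttntnn   [S → t n n]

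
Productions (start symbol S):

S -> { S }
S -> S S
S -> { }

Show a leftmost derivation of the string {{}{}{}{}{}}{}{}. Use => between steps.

S => SS => SSS => {S}SS => {SS}SS => {SSS}SS => {SSSS}SS => {{}SSS}SS => {{}SSSS}SS => {{}{}SSS}SS => {{}{}{}SS}SS => {{}{}{}{}S}SS => {{}{}{}{}{}}SS => {{}{}{}{}{}}{}S => {{}{}{}{}{}}{}{}

S => SS   [S -> S S]
SS => SSS   [S -> S S]
SSS => {S}SS   [S -> { S }]
{S}SS => {SS}SS   [S -> S S]
{SS}SS => {SSS}SS   [S -> S S]
{SSS}SS => {SSSS}SS   [S -> S S]
{SSSS}SS => {{}SSS}SS   [S -> { }]
{{}SSS}SS => {{}SSSS}SS   [S -> S S]
{{}SSSS}SS => {{}{}SSS}SS   [S -> { }]
{{}{}SSS}SS => {{}{}{}SS}SS   [S -> { }]
{{}{}{}SS}SS => {{}{}{}{}S}SS   [S -> { }]
{{}{}{}{}S}SS => {{}{}{}{}{}}SS   [S -> { }]
{{}{}{}{}{}}SS => {{}{}{}{}{}}{}S   [S -> { }]
{{}{}{}{}{}}{}S => {{}{}{}{}{}}{}{}   [S -> { }]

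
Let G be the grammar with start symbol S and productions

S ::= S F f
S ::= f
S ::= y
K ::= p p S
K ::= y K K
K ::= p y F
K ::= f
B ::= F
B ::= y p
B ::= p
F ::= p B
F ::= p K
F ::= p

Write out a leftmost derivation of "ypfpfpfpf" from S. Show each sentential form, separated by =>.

S => SFf => SFfFf => SFfFfFf => SFfFfFfFf => yFfFfFfFf => ypfFfFfFf => ypfpfFfFf => ypfpfpfFf => ypfpfpfpf

S => SFf   [S ::= S F f]
SFf => SFfFf   [S ::= S F f]
SFfFf => SFfFfFf   [S ::= S F f]
SFfFfFf => SFfFfFfFf   [S ::= S F f]
SFfFfFfFf => yFfFfFfFf   [S ::= y]
yFfFfFfFf => ypfFfFfFf   [F ::= p]
ypfFfFfFf => ypfpfFfFf   [F ::= p]
ypfpfFfFf => ypfpfpfFf   [F ::= p]
ypfpfpfFf => ypfpfpfpf   [F ::= p]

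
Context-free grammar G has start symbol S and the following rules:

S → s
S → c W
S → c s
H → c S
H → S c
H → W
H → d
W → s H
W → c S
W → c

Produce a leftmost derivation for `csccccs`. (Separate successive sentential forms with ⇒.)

S ⇒ cW ⇒ csH ⇒ csW ⇒ cscS ⇒ csccW ⇒ cscccS ⇒ csccccs

S ⇒ cW   [S → c W]
cW ⇒ csH   [W → s H]
csH ⇒ csW   [H → W]
csW ⇒ cscS   [W → c S]
cscS ⇒ csccW   [S → c W]
csccW ⇒ cscccS   [W → c S]
cscccS ⇒ csccccs   [S → c s]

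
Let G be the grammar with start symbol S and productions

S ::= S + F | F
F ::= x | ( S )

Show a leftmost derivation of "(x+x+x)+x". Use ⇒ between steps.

S ⇒ S+F ⇒ F+F ⇒ (S)+F ⇒ (S+F)+F ⇒ (S+F+F)+F ⇒ (F+F+F)+F ⇒ (x+F+F)+F ⇒ (x+x+F)+F ⇒ (x+x+x)+F ⇒ (x+x+x)+x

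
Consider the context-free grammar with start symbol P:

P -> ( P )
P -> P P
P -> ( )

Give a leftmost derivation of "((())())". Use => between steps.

P=>(P)=>(PP)=>((P)P)=>((())P)=>((())())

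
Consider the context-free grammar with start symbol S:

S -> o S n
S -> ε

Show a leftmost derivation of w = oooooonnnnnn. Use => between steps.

S=>oSn=>ooSnn=>oooSnnn=>ooooSnnnn=>oooooSnnnnn=>ooooooSnnnnnn=>oooooonnnnnn

S => oSn   [S -> o S n]
oSn => ooSnn   [S -> o S n]
ooSnn => oooSnnn   [S -> o S n]
oooSnnn => ooooSnnnn   [S -> o S n]
ooooSnnnn => oooooSnnnnn   [S -> o S n]
oooooSnnnnn => ooooooSnnnnnn   [S -> o S n]
ooooooSnnnnnn => oooooonnnnnn   [S -> ε]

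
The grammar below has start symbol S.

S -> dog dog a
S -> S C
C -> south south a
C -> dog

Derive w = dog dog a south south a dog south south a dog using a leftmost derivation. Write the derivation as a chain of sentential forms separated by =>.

S => S C   [S -> S C]
S C => S C C   [S -> S C]
S C C => S C C C   [S -> S C]
S C C C => S C C C C   [S -> S C]
S C C C C => dog dog a C C C C   [S -> dog dog a]
dog dog a C C C C => dog dog a south south a C C C   [C -> south south a]
dog dog a south south a C C C => dog dog a south south a dog C C   [C -> dog]
dog dog a south south a dog C C => dog dog a south south a dog south south a C   [C -> south south a]
dog dog a south south a dog south south a C => dog dog a south south a dog south south a dog   [C -> dog]

S => S C => S C C => S C C C => S C C C C => dog dog a C C C C => dog dog a south south a C C C => dog dog a south south a dog C C => dog dog a south south a dog south south a C => dog dog a south south a dog south south a dog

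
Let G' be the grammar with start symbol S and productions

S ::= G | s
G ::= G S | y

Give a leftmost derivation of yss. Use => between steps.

S=>G=>GS=>GSS=>ySS=>ysS=>yss

S => G   [S ::= G]
G => GS   [G ::= G S]
GS => GSS   [G ::= G S]
GSS => ySS   [G ::= y]
ySS => ysS   [S ::= s]
ysS => yss   [S ::= s]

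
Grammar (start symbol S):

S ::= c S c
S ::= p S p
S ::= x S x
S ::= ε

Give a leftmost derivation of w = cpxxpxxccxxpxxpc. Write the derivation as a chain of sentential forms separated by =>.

S => cSc   [S ::= c S c]
cSc => cpSpc   [S ::= p S p]
cpSpc => cpxSxpc   [S ::= x S x]
cpxSxpc => cpxxSxxpc   [S ::= x S x]
cpxxSxxpc => cpxxpSpxxpc   [S ::= p S p]
cpxxpSpxxpc => cpxxpxSxpxxpc   [S ::= x S x]
cpxxpxSxpxxpc => cpxxpxxSxxpxxpc   [S ::= x S x]
cpxxpxxSxxpxxpc => cpxxpxxcScxxpxxpc   [S ::= c S c]
cpxxpxxcScxxpxxpc => cpxxpxxccxxpxxpc   [S ::= ε]

S => cSc => cpSpc => cpxSxpc => cpxxSxxpc => cpxxpSpxxpc => cpxxpxSxpxxpc => cpxxpxxSxxpxxpc => cpxxpxxcScxxpxxpc => cpxxpxxccxxpxxpc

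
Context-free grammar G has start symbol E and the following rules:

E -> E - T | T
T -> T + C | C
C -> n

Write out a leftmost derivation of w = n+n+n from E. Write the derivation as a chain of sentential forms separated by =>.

E => T   [E -> T]
T => T+C   [T -> T + C]
T+C => T+C+C   [T -> T + C]
T+C+C => C+C+C   [T -> C]
C+C+C => n+C+C   [C -> n]
n+C+C => n+n+C   [C -> n]
n+n+C => n+n+n   [C -> n]

E=>T=>T+C=>T+C+C=>C+C+C=>n+C+C=>n+n+C=>n+n+n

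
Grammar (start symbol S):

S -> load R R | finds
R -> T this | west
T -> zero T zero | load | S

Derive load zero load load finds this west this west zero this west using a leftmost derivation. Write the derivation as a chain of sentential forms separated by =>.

S => load R R   [S -> load R R]
load R R => load T this R   [R -> T this]
load T this R => load zero T zero this R   [T -> zero T zero]
load zero T zero this R => load zero S zero this R   [T -> S]
load zero S zero this R => load zero load R R zero this R   [S -> load R R]
load zero load R R zero this R => load zero load T this R zero this R   [R -> T this]
load zero load T this R zero this R => load zero load S this R zero this R   [T -> S]
load zero load S this R zero this R => load zero load load R R this R zero this R   [S -> load R R]
load zero load load R R this R zero this R => load zero load load T this R this R zero this R   [R -> T this]
load zero load load T this R this R zero this R => load zero load load S this R this R zero this R   [T -> S]
load zero load load S this R this R zero this R => load zero load load finds this R this R zero this R   [S -> finds]
load zero load load finds this R this R zero this R => load zero load load finds this west this R zero this R   [R -> west]
load zero load load finds this west this R zero this R => load zero load load finds this west this west zero this R   [R -> west]
load zero load load finds this west this west zero this R => load zero load load finds this west this west zero this west   [R -> west]

S => load R R => load T this R => load zero T zero this R => load zero S zero this R => load zero load R R zero this R => load zero load T this R zero this R => load zero load S this R zero this R => load zero load load R R this R zero this R => load zero load load T this R this R zero this R => load zero load load S this R this R zero this R => load zero load load finds this R this R zero this R => load zero load load finds this west this R zero this R => load zero load load finds this west this west zero this R => load zero load load finds this west this west zero this west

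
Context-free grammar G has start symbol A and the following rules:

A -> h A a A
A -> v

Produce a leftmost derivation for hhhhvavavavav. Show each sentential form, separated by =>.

A => hAaA => hhAaAaA => hhhAaAaAaA => hhhhAaAaAaAaA => hhhhvaAaAaAaA => hhhhvavaAaAaA => hhhhvavavaAaA => hhhhvavavavaA => hhhhvavavavav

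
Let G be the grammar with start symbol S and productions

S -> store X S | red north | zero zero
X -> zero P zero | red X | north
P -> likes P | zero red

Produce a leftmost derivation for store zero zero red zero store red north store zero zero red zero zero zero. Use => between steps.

S => store X S => store zero P zero S => store zero zero red zero S => store zero zero red zero store X S => store zero zero red zero store red X S => store zero zero red zero store red north S => store zero zero red zero store red north store X S => store zero zero red zero store red north store zero P zero S => store zero zero red zero store red north store zero zero red zero S => store zero zero red zero store red north store zero zero red zero zero zero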